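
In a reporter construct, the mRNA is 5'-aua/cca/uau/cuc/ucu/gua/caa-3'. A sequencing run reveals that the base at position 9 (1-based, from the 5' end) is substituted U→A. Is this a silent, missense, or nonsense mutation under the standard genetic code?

nonsense

Position 9 falls in codon 3: UAU → Tyr.
After the substitution the codon is UAA → Stop.
The new codon is a stop codon, so this is a nonsense mutation.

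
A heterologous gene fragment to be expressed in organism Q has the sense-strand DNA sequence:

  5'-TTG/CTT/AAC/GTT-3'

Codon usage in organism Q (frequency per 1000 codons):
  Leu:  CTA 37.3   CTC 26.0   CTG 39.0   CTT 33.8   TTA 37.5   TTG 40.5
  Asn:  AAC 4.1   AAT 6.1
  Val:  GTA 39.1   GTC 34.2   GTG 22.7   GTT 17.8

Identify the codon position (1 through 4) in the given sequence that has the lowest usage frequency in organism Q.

Codon 1 TTG (Leu): 40.5 per 1000.
Codon 2 CTT (Leu): 33.8 per 1000.
Codon 3 AAC (Asn): 4.1 per 1000.
Codon 4 GTT (Val): 17.8 per 1000.
Lowest frequency is 4.1 at codon 3.

3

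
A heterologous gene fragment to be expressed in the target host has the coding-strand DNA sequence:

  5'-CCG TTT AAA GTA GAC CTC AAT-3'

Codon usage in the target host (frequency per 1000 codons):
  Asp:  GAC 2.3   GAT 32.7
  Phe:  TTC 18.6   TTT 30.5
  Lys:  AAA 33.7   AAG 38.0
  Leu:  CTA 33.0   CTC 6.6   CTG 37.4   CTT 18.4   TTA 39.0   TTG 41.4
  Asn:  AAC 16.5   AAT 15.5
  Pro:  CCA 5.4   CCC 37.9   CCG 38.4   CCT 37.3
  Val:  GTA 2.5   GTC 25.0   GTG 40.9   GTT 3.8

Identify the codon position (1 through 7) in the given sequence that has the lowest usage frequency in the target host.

5

Codon 1 CCG (Pro): 38.4 per 1000.
Codon 2 TTT (Phe): 30.5 per 1000.
Codon 3 AAA (Lys): 33.7 per 1000.
Codon 4 GTA (Val): 2.5 per 1000.
Codon 5 GAC (Asp): 2.3 per 1000.
Codon 6 CTC (Leu): 6.6 per 1000.
Codon 7 AAT (Asn): 15.5 per 1000.
Lowest frequency is 2.3 at codon 5.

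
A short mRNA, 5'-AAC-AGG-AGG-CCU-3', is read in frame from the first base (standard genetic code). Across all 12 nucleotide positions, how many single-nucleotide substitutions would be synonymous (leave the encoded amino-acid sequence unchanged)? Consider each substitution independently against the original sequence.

8

Codon 1 (AAC, Asn): 1 synonymous substitution.
Codon 2 (AGG, Arg): 2 synonymous substitutions.
Codon 3 (AGG, Arg): 2 synonymous substitutions.
Codon 4 (CCU, Pro): 3 synonymous substitutions.
Total: 1 + 2 + 2 + 3 = 8.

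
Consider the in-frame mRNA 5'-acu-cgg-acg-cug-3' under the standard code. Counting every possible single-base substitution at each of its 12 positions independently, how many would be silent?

14

Codon 1 (ACU, Thr): 3 synonymous substitutions.
Codon 2 (CGG, Arg): 4 synonymous substitutions.
Codon 3 (ACG, Thr): 3 synonymous substitutions.
Codon 4 (CUG, Leu): 4 synonymous substitutions.
Total: 3 + 4 + 3 + 4 = 14.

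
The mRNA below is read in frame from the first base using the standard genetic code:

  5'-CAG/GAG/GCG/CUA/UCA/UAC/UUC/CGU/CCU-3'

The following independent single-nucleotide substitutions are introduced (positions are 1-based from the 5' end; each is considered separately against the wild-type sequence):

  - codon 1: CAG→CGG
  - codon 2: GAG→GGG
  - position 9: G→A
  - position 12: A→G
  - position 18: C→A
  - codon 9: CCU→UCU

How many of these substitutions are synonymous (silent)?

Codon 1: CAG (Gln) → CGG (Arg) — missense.
Codon 2: GAG (Glu) → GGG (Gly) — missense.
Codon 3: GCG (Ala) → GCA (Ala) — synonymous.
Codon 4: CUA (Leu) → CUG (Leu) — synonymous.
Codon 6: UAC (Tyr) → UAA (Stop) — nonsense.
Codon 9: CCU (Pro) → UCU (Ser) — missense.
Synonymous: 2 of 6.

2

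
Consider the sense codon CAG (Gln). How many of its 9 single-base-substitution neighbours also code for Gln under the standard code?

Position 1: none → 0 synonymous.
Position 2: none → 0 synonymous.
Position 3: CAA → 1 synonymous.
Total: 0 + 0 + 1 = 1.

1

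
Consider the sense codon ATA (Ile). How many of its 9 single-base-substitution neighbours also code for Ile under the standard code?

2

Position 1: none → 0 synonymous.
Position 2: none → 0 synonymous.
Position 3: ATT, ATC → 2 synonymous.
Total: 0 + 0 + 2 = 2.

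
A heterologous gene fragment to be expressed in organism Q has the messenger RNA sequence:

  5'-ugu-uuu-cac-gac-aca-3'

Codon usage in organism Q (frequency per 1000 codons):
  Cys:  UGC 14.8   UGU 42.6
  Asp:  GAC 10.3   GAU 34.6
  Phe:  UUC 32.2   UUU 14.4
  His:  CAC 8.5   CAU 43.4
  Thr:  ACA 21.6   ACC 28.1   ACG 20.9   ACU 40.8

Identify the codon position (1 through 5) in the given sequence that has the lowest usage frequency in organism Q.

3

Codon 1 UGU (Cys): 42.6 per 1000.
Codon 2 UUU (Phe): 14.4 per 1000.
Codon 3 CAC (His): 8.5 per 1000.
Codon 4 GAC (Asp): 10.3 per 1000.
Codon 5 ACA (Thr): 21.6 per 1000.
Lowest frequency is 8.5 at codon 3.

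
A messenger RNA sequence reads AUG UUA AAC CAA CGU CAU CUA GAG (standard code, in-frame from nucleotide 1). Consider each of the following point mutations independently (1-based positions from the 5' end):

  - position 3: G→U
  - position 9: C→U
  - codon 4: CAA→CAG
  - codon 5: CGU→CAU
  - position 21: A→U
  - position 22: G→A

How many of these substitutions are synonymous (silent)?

3

Codon 1: AUG (Met) → AUU (Ile) — missense.
Codon 3: AAC (Asn) → AAU (Asn) — synonymous.
Codon 4: CAA (Gln) → CAG (Gln) — synonymous.
Codon 5: CGU (Arg) → CAU (His) — missense.
Codon 7: CUA (Leu) → CUU (Leu) — synonymous.
Codon 8: GAG (Glu) → AAG (Lys) — missense.
Synonymous: 3 of 6.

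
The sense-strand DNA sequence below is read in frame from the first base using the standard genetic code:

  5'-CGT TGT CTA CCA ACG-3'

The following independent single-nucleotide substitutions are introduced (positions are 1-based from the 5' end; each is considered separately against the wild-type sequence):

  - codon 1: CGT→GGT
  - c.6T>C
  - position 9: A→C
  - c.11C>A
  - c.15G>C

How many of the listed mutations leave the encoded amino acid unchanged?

3

Codon 1: CGT (Arg) → GGT (Gly) — missense.
Codon 2: TGT (Cys) → TGC (Cys) — synonymous.
Codon 3: CTA (Leu) → CTC (Leu) — synonymous.
Codon 4: CCA (Pro) → CAA (Gln) — missense.
Codon 5: ACG (Thr) → ACC (Thr) — synonymous.
Synonymous: 3 of 5.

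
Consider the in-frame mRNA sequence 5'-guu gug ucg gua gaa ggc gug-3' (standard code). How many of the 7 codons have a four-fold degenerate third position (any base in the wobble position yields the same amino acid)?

6

Codon 1 GUU (Val): third position 4-fold.
Codon 2 GUG (Val): third position 4-fold.
Codon 3 UCG (Ser): third position 4-fold.
Codon 4 GUA (Val): third position 4-fold.
Codon 5 GAA (Glu): third position 2-fold.
Codon 6 GGC (Gly): third position 4-fold.
Codon 7 GUG (Val): third position 4-fold.
Four-fold degenerate third positions: 6.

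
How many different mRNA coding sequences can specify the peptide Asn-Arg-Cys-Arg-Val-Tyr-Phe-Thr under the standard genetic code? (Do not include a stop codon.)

9216

Asn: 2 codons.
Arg: 6 codons.
Cys: 2 codons.
Arg: 6 codons.
Val: 4 codons.
Tyr: 2 codons.
Phe: 2 codons.
Thr: 4 codons.
2 × 6 × 2 × 6 × 4 × 2 × 2 × 4 = 9216.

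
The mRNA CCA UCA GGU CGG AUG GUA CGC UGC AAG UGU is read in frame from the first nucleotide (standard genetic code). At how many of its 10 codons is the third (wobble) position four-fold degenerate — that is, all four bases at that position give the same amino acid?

6

Codon 1 CCA (Pro): third position 4-fold.
Codon 2 UCA (Ser): third position 4-fold.
Codon 3 GGU (Gly): third position 4-fold.
Codon 4 CGG (Arg): third position 4-fold.
Codon 5 AUG (Met): third position 1-fold.
Codon 6 GUA (Val): third position 4-fold.
Codon 7 CGC (Arg): third position 4-fold.
Codon 8 UGC (Cys): third position 2-fold.
Codon 9 AAG (Lys): third position 2-fold.
Codon 10 UGU (Cys): third position 2-fold.
Four-fold degenerate third positions: 6.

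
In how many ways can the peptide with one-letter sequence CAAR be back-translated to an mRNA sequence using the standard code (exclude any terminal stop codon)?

192

Cys: 2 codons.
Ala: 4 codons.
Ala: 4 codons.
Arg: 6 codons.
2 × 4 × 4 × 6 = 192.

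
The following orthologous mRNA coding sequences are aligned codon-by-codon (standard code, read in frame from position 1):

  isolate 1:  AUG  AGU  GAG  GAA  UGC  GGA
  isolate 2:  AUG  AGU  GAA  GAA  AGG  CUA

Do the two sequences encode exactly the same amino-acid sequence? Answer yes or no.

no

Codon 1: AUG Met / AUG Met — identical.
Codon 2: AGU Ser / AGU Ser — identical.
Codon 3: GAG Glu / GAA Glu — synonymous.
Codon 4: GAA Glu / GAA Glu — identical.
Codon 5: UGC Cys / AGG Arg — nonsynonymous.
Codon 6: GGA Gly / CUA Leu — nonsynonymous.
Nonsynonymous differences: 2 → different protein.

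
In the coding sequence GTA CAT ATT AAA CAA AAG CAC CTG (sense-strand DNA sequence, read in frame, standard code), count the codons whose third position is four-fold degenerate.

2

Codon 1 GTA (Val): third position 4-fold.
Codon 2 CAT (His): third position 2-fold.
Codon 3 ATT (Ile): third position 3-fold.
Codon 4 AAA (Lys): third position 2-fold.
Codon 5 CAA (Gln): third position 2-fold.
Codon 6 AAG (Lys): third position 2-fold.
Codon 7 CAC (His): third position 2-fold.
Codon 8 CTG (Leu): third position 4-fold.
Four-fold degenerate third positions: 2.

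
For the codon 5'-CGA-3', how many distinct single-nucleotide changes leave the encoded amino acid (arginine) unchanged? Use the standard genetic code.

Position 1: AGA → 1 synonymous.
Position 2: none → 0 synonymous.
Position 3: CGU, CGC, CGG → 3 synonymous.
Total: 1 + 0 + 3 = 4.

4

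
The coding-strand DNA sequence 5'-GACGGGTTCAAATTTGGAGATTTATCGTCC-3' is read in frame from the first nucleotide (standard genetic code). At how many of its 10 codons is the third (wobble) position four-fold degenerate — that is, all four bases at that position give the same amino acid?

Codon 1 GAC (Asp): third position 2-fold.
Codon 2 GGG (Gly): third position 4-fold.
Codon 3 TTC (Phe): third position 2-fold.
Codon 4 AAA (Lys): third position 2-fold.
Codon 5 TTT (Phe): third position 2-fold.
Codon 6 GGA (Gly): third position 4-fold.
Codon 7 GAT (Asp): third position 2-fold.
Codon 8 TTA (Leu): third position 2-fold.
Codon 9 TCG (Ser): third position 4-fold.
Codon 10 TCC (Ser): third position 4-fold.
Four-fold degenerate third positions: 4.

4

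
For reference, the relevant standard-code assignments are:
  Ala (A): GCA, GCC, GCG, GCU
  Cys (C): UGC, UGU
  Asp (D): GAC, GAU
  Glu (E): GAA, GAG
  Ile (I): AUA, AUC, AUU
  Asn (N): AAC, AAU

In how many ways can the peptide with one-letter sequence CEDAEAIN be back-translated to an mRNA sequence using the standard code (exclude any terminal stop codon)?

Cys: 2 codons.
Glu: 2 codons.
Asp: 2 codons.
Ala: 4 codons.
Glu: 2 codons.
Ala: 4 codons.
Ile: 3 codons.
Asn: 2 codons.
2 × 2 × 2 × 4 × 2 × 4 × 3 × 2 = 1536.

1536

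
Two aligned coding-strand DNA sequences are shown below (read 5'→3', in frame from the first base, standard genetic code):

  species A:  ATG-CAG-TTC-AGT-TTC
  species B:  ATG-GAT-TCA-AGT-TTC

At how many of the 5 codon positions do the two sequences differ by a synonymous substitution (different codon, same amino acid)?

Codon 1: ATG Met / ATG Met — identical.
Codon 2: CAG Gln / GAT Asp — nonsynonymous.
Codon 3: TTC Phe / TCA Ser — nonsynonymous.
Codon 4: AGT Ser / AGT Ser — identical.
Codon 5: TTC Phe / TTC Phe — identical.
Synonymous differences: 0.

0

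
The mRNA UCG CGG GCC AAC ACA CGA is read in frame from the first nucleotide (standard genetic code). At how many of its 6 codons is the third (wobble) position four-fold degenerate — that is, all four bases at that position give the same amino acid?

5

Codon 1 UCG (Ser): third position 4-fold.
Codon 2 CGG (Arg): third position 4-fold.
Codon 3 GCC (Ala): third position 4-fold.
Codon 4 AAC (Asn): third position 2-fold.
Codon 5 ACA (Thr): third position 4-fold.
Codon 6 CGA (Arg): third position 4-fold.
Four-fold degenerate third positions: 5.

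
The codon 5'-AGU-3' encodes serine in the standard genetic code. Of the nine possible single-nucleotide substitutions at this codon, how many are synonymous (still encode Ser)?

Position 1: none → 0 synonymous.
Position 2: none → 0 synonymous.
Position 3: AGC → 1 synonymous.
Total: 0 + 0 + 1 = 1.

1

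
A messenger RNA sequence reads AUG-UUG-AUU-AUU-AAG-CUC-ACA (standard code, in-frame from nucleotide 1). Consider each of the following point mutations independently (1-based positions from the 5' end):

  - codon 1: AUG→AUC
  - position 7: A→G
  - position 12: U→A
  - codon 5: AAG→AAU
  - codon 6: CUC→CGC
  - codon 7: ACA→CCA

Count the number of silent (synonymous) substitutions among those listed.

Codon 1: AUG (Met) → AUC (Ile) — missense.
Codon 3: AUU (Ile) → GUU (Val) — missense.
Codon 4: AUU (Ile) → AUA (Ile) — synonymous.
Codon 5: AAG (Lys) → AAU (Asn) — missense.
Codon 6: CUC (Leu) → CGC (Arg) — missense.
Codon 7: ACA (Thr) → CCA (Pro) — missense.
Synonymous: 1 of 6.

1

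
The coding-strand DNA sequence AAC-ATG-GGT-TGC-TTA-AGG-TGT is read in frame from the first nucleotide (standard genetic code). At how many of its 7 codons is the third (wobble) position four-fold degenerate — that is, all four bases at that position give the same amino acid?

1

Codon 1 AAC (Asn): third position 2-fold.
Codon 2 ATG (Met): third position 1-fold.
Codon 3 GGT (Gly): third position 4-fold.
Codon 4 TGC (Cys): third position 2-fold.
Codon 5 TTA (Leu): third position 2-fold.
Codon 6 AGG (Arg): third position 2-fold.
Codon 7 TGT (Cys): third position 2-fold.
Four-fold degenerate third positions: 1.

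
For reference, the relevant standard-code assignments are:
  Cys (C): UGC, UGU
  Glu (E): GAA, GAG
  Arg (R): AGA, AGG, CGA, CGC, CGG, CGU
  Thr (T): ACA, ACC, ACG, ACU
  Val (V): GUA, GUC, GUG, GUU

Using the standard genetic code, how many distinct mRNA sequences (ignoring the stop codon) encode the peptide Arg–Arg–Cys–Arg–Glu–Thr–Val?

13824

Arg: 6 codons.
Arg: 6 codons.
Cys: 2 codons.
Arg: 6 codons.
Glu: 2 codons.
Thr: 4 codons.
Val: 4 codons.
6 × 6 × 2 × 6 × 2 × 4 × 4 = 13824.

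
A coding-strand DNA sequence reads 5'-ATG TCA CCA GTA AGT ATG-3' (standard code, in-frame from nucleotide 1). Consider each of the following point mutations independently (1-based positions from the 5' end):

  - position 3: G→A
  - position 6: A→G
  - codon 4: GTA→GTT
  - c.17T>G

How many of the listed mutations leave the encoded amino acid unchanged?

2

Codon 1: ATG (Met) → ATA (Ile) — missense.
Codon 2: TCA (Ser) → TCG (Ser) — synonymous.
Codon 4: GTA (Val) → GTT (Val) — synonymous.
Codon 6: ATG (Met) → AGG (Arg) — missense.
Synonymous: 2 of 4.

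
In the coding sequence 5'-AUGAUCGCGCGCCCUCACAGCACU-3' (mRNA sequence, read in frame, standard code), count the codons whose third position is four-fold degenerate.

4

Codon 1 AUG (Met): third position 1-fold.
Codon 2 AUC (Ile): third position 3-fold.
Codon 3 GCG (Ala): third position 4-fold.
Codon 4 CGC (Arg): third position 4-fold.
Codon 5 CCU (Pro): third position 4-fold.
Codon 6 CAC (His): third position 2-fold.
Codon 7 AGC (Ser): third position 2-fold.
Codon 8 ACU (Thr): third position 4-fold.
Four-fold degenerate third positions: 4.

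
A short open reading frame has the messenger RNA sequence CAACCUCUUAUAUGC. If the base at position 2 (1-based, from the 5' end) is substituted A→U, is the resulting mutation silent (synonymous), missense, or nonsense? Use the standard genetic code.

Position 2 falls in codon 1: CAA → Gln.
After the substitution the codon is CUA → Leu.
Gln ≠ Leu, so this is a missense mutation.

missense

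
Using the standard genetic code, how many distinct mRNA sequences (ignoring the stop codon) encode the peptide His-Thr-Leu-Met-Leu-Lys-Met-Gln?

1152

His: 2 codons.
Thr: 4 codons.
Leu: 6 codons.
Met: 1 codon.
Leu: 6 codons.
Lys: 2 codons.
Met: 1 codon.
Gln: 2 codons.
2 × 4 × 6 × 1 × 6 × 2 × 1 × 2 = 1152.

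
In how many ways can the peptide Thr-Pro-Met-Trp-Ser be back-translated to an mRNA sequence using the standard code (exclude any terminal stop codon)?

96

Thr: 4 codons.
Pro: 4 codons.
Met: 1 codon.
Trp: 1 codon.
Ser: 6 codons.
4 × 4 × 1 × 1 × 6 = 96.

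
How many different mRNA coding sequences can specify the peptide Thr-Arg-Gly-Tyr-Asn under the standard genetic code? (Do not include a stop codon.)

Thr: 4 codons.
Arg: 6 codons.
Gly: 4 codons.
Tyr: 2 codons.
Asn: 2 codons.
4 × 6 × 4 × 2 × 2 = 384.

384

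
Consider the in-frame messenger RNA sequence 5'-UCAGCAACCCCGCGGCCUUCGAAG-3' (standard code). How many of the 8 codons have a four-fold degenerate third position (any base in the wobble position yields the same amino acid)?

7

Codon 1 UCA (Ser): third position 4-fold.
Codon 2 GCA (Ala): third position 4-fold.
Codon 3 ACC (Thr): third position 4-fold.
Codon 4 CCG (Pro): third position 4-fold.
Codon 5 CGG (Arg): third position 4-fold.
Codon 6 CCU (Pro): third position 4-fold.
Codon 7 UCG (Ser): third position 4-fold.
Codon 8 AAG (Lys): third position 2-fold.
Four-fold degenerate third positions: 7.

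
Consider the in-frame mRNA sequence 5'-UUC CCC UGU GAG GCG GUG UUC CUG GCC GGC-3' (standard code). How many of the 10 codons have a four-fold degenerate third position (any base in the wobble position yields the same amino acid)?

Codon 1 UUC (Phe): third position 2-fold.
Codon 2 CCC (Pro): third position 4-fold.
Codon 3 UGU (Cys): third position 2-fold.
Codon 4 GAG (Glu): third position 2-fold.
Codon 5 GCG (Ala): third position 4-fold.
Codon 6 GUG (Val): third position 4-fold.
Codon 7 UUC (Phe): third position 2-fold.
Codon 8 CUG (Leu): third position 4-fold.
Codon 9 GCC (Ala): third position 4-fold.
Codon 10 GGC (Gly): third position 4-fold.
Four-fold degenerate third positions: 6.

6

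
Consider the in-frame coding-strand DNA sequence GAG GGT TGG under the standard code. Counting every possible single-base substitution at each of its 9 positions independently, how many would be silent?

Codon 1 (GAG, Glu): 1 synonymous substitution.
Codon 2 (GGT, Gly): 3 synonymous substitutions.
Codon 3 (TGG, Trp): 0 synonymous substitutions.
Total: 1 + 3 + 0 = 4.

4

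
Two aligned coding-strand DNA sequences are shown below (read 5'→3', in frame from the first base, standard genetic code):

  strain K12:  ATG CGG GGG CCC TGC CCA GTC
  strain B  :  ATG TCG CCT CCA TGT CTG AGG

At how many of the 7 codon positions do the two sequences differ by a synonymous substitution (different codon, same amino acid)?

Codon 1: ATG Met / ATG Met — identical.
Codon 2: CGG Arg / TCG Ser — nonsynonymous.
Codon 3: GGG Gly / CCT Pro — nonsynonymous.
Codon 4: CCC Pro / CCA Pro — synonymous.
Codon 5: TGC Cys / TGT Cys — synonymous.
Codon 6: CCA Pro / CTG Leu — nonsynonymous.
Codon 7: GTC Val / AGG Arg — nonsynonymous.
Synonymous differences: 2.

2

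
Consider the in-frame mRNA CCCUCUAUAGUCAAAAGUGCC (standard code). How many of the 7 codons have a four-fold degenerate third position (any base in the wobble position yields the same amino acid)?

Codon 1 CCC (Pro): third position 4-fold.
Codon 2 UCU (Ser): third position 4-fold.
Codon 3 AUA (Ile): third position 3-fold.
Codon 4 GUC (Val): third position 4-fold.
Codon 5 AAA (Lys): third position 2-fold.
Codon 6 AGU (Ser): third position 2-fold.
Codon 7 GCC (Ala): third position 4-fold.
Four-fold degenerate third positions: 4.

4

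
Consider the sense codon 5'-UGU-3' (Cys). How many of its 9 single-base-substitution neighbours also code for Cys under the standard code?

Position 1: none → 0 synonymous.
Position 2: none → 0 synonymous.
Position 3: UGC → 1 synonymous.
Total: 0 + 0 + 1 = 1.

1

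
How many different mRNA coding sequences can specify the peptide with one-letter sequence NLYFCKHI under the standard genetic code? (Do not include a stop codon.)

Asn: 2 codons.
Leu: 6 codons.
Tyr: 2 codons.
Phe: 2 codons.
Cys: 2 codons.
Lys: 2 codons.
His: 2 codons.
Ile: 3 codons.
2 × 6 × 2 × 2 × 2 × 2 × 2 × 3 = 1152.

1152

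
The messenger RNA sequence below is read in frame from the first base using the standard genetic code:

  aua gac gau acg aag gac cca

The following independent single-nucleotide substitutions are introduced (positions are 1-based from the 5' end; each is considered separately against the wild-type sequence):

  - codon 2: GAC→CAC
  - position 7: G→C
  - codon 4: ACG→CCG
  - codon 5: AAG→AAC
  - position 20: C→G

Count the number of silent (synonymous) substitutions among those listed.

0

Codon 2: GAC (Asp) → CAC (His) — missense.
Codon 3: GAU (Asp) → CAU (His) — missense.
Codon 4: ACG (Thr) → CCG (Pro) — missense.
Codon 5: AAG (Lys) → AAC (Asn) — missense.
Codon 7: CCA (Pro) → CGA (Arg) — missense.
Synonymous: 0 of 5.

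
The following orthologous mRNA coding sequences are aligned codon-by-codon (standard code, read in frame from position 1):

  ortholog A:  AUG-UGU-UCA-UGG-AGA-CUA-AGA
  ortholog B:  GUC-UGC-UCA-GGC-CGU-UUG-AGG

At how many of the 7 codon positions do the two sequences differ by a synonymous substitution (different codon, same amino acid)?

Codon 1: AUG Met / GUC Val — nonsynonymous.
Codon 2: UGU Cys / UGC Cys — synonymous.
Codon 3: UCA Ser / UCA Ser — identical.
Codon 4: UGG Trp / GGC Gly — nonsynonymous.
Codon 5: AGA Arg / CGU Arg — synonymous.
Codon 6: CUA Leu / UUG Leu — synonymous.
Codon 7: AGA Arg / AGG Arg — synonymous.
Synonymous differences: 4.

4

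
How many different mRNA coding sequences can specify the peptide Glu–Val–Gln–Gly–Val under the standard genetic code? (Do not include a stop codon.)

256

Glu: 2 codons.
Val: 4 codons.
Gln: 2 codons.
Gly: 4 codons.
Val: 4 codons.
2 × 4 × 2 × 4 × 4 = 256.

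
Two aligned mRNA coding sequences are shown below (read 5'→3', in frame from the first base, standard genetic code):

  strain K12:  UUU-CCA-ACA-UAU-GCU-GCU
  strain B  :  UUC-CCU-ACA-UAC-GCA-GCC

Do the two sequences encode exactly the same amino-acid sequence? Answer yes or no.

Codon 1: UUU Phe / UUC Phe — synonymous.
Codon 2: CCA Pro / CCU Pro — synonymous.
Codon 3: ACA Thr / ACA Thr — identical.
Codon 4: UAU Tyr / UAC Tyr — synonymous.
Codon 5: GCU Ala / GCA Ala — synonymous.
Codon 6: GCU Ala / GCC Ala — synonymous.
Nonsynonymous differences: 0 → same protein.

yes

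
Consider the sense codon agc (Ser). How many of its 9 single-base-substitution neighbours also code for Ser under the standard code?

Position 1: none → 0 synonymous.
Position 2: none → 0 synonymous.
Position 3: AGU → 1 synonymous.
Total: 0 + 0 + 1 = 1.

1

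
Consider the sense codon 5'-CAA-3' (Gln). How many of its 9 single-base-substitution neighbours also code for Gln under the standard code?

Position 1: none → 0 synonymous.
Position 2: none → 0 synonymous.
Position 3: CAG → 1 synonymous.
Total: 0 + 0 + 1 = 1.

1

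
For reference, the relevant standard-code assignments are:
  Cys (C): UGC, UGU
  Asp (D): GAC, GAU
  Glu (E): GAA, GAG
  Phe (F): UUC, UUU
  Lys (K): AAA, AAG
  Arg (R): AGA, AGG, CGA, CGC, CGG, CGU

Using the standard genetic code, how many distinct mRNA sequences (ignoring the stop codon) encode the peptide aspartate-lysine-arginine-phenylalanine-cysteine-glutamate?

192

Asp: 2 codons.
Lys: 2 codons.
Arg: 6 codons.
Phe: 2 codons.
Cys: 2 codons.
Glu: 2 codons.
2 × 2 × 6 × 2 × 2 × 2 = 192.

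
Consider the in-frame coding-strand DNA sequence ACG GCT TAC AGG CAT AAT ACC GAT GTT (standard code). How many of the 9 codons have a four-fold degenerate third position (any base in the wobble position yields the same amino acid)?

4

Codon 1 ACG (Thr): third position 4-fold.
Codon 2 GCT (Ala): third position 4-fold.
Codon 3 TAC (Tyr): third position 2-fold.
Codon 4 AGG (Arg): third position 2-fold.
Codon 5 CAT (His): third position 2-fold.
Codon 6 AAT (Asn): third position 2-fold.
Codon 7 ACC (Thr): third position 4-fold.
Codon 8 GAT (Asp): third position 2-fold.
Codon 9 GTT (Val): third position 4-fold.
Four-fold degenerate third positions: 4.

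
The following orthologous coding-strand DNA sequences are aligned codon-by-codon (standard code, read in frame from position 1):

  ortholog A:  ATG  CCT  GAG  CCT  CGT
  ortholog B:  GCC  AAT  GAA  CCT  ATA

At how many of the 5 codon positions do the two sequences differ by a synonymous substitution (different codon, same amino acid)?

Codon 1: ATG Met / GCC Ala — nonsynonymous.
Codon 2: CCT Pro / AAT Asn — nonsynonymous.
Codon 3: GAG Glu / GAA Glu — synonymous.
Codon 4: CCT Pro / CCT Pro — identical.
Codon 5: CGT Arg / ATA Ile — nonsynonymous.
Synonymous differences: 1.

1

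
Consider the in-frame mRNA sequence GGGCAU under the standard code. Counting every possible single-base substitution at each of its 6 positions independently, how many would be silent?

4

Codon 1 (GGG, Gly): 3 synonymous substitutions.
Codon 2 (CAU, His): 1 synonymous substitution.
Total: 3 + 1 = 4.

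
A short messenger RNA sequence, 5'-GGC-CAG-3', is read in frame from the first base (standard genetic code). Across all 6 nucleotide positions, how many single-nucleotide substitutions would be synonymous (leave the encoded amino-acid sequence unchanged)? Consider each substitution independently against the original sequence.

4

Codon 1 (GGC, Gly): 3 synonymous substitutions.
Codon 2 (CAG, Gln): 1 synonymous substitution.
Total: 3 + 1 = 4.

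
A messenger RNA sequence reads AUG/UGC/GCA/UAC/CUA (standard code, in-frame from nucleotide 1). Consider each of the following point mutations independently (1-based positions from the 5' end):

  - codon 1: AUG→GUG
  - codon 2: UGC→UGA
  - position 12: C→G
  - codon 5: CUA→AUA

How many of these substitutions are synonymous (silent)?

0

Codon 1: AUG (Met) → GUG (Val) — missense.
Codon 2: UGC (Cys) → UGA (Stop) — nonsense.
Codon 4: UAC (Tyr) → UAG (Stop) — nonsense.
Codon 5: CUA (Leu) → AUA (Ile) — missense.
Synonymous: 0 of 4.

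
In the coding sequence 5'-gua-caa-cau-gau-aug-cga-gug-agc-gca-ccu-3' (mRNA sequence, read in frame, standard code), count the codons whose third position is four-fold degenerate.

5

Codon 1 GUA (Val): third position 4-fold.
Codon 2 CAA (Gln): third position 2-fold.
Codon 3 CAU (His): third position 2-fold.
Codon 4 GAU (Asp): third position 2-fold.
Codon 5 AUG (Met): third position 1-fold.
Codon 6 CGA (Arg): third position 4-fold.
Codon 7 GUG (Val): third position 4-fold.
Codon 8 AGC (Ser): third position 2-fold.
Codon 9 GCA (Ala): third position 4-fold.
Codon 10 CCU (Pro): third position 4-fold.
Four-fold degenerate third positions: 5.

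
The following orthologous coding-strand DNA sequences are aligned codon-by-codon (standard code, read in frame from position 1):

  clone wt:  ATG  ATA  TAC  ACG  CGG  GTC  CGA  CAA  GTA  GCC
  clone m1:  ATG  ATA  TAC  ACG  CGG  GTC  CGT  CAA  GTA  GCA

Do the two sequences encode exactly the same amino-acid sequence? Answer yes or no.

yes

Codon 1: ATG Met / ATG Met — identical.
Codon 2: ATA Ile / ATA Ile — identical.
Codon 3: TAC Tyr / TAC Tyr — identical.
Codon 4: ACG Thr / ACG Thr — identical.
Codon 5: CGG Arg / CGG Arg — identical.
Codon 6: GTC Val / GTC Val — identical.
Codon 7: CGA Arg / CGT Arg — synonymous.
Codon 8: CAA Gln / CAA Gln — identical.
Codon 9: GTA Val / GTA Val — identical.
Codon 10: GCC Ala / GCA Ala — synonymous.
Nonsynonymous differences: 0 → same protein.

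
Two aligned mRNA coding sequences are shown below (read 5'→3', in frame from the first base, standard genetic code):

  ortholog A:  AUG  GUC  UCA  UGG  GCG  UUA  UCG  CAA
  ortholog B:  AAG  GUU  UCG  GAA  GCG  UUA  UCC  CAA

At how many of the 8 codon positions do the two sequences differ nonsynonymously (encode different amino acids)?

Codon 1: AUG Met / AAG Lys — nonsynonymous.
Codon 2: GUC Val / GUU Val — synonymous.
Codon 3: UCA Ser / UCG Ser — synonymous.
Codon 4: UGG Trp / GAA Glu — nonsynonymous.
Codon 5: GCG Ala / GCG Ala — identical.
Codon 6: UUA Leu / UUA Leu — identical.
Codon 7: UCG Ser / UCC Ser — synonymous.
Codon 8: CAA Gln / CAA Gln — identical.
Nonsynonymous differences: 2.

2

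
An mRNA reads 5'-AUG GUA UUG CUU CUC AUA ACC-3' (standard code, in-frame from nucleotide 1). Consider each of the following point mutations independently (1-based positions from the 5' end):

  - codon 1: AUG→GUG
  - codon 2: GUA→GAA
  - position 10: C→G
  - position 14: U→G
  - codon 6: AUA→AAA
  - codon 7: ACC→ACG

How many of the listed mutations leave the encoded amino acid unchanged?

Codon 1: AUG (Met) → GUG (Val) — missense.
Codon 2: GUA (Val) → GAA (Glu) — missense.
Codon 4: CUU (Leu) → GUU (Val) — missense.
Codon 5: CUC (Leu) → CGC (Arg) — missense.
Codon 6: AUA (Ile) → AAA (Lys) — missense.
Codon 7: ACC (Thr) → ACG (Thr) — synonymous.
Synonymous: 1 of 6.

1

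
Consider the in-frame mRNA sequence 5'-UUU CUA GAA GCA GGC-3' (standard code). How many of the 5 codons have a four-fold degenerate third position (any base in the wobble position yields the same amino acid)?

3

Codon 1 UUU (Phe): third position 2-fold.
Codon 2 CUA (Leu): third position 4-fold.
Codon 3 GAA (Glu): third position 2-fold.
Codon 4 GCA (Ala): third position 4-fold.
Codon 5 GGC (Gly): third position 4-fold.
Four-fold degenerate third positions: 3.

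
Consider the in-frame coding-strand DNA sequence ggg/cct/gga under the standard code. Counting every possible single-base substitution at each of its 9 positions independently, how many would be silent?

9

Codon 1 (GGG, Gly): 3 synonymous substitutions.
Codon 2 (CCT, Pro): 3 synonymous substitutions.
Codon 3 (GGA, Gly): 3 synonymous substitutions.
Total: 3 + 3 + 3 = 9.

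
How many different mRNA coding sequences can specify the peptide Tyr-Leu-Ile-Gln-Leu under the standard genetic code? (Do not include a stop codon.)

Tyr: 2 codons.
Leu: 6 codons.
Ile: 3 codons.
Gln: 2 codons.
Leu: 6 codons.
2 × 6 × 3 × 2 × 6 = 432.

432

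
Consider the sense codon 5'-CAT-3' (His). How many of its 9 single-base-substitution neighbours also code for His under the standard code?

Position 1: none → 0 synonymous.
Position 2: none → 0 synonymous.
Position 3: CAC → 1 synonymous.
Total: 0 + 0 + 1 = 1.

1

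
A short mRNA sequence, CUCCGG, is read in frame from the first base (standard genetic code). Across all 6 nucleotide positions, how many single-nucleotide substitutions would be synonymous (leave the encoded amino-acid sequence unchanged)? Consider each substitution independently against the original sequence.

7

Codon 1 (CUC, Leu): 3 synonymous substitutions.
Codon 2 (CGG, Arg): 4 synonymous substitutions.
Total: 3 + 4 = 7.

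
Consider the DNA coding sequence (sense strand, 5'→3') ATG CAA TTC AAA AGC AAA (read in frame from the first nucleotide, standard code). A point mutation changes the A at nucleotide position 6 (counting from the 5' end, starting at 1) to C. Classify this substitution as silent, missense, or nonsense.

Position 6 falls in codon 2: CAA → Gln.
After the substitution the codon is CAC → His.
Gln ≠ His, so this is a missense mutation.

missense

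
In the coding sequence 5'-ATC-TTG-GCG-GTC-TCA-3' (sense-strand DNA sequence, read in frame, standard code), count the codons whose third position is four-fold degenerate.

3

Codon 1 ATC (Ile): third position 3-fold.
Codon 2 TTG (Leu): third position 2-fold.
Codon 3 GCG (Ala): third position 4-fold.
Codon 4 GTC (Val): third position 4-fold.
Codon 5 TCA (Ser): third position 4-fold.
Four-fold degenerate third positions: 3.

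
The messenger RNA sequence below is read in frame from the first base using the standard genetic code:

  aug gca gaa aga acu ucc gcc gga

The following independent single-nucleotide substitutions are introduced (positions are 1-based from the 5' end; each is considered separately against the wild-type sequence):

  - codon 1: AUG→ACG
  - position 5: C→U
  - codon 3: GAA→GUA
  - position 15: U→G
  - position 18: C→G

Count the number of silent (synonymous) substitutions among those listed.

Codon 1: AUG (Met) → ACG (Thr) — missense.
Codon 2: GCA (Ala) → GUA (Val) — missense.
Codon 3: GAA (Glu) → GUA (Val) — missense.
Codon 5: ACU (Thr) → ACG (Thr) — synonymous.
Codon 6: UCC (Ser) → UCG (Ser) — synonymous.
Synonymous: 2 of 5.

2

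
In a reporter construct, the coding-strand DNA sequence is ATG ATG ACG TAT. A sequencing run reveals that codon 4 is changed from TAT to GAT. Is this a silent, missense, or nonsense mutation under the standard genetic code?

missense

Position 10 falls in codon 4: TAT → Tyr.
After the substitution the codon is GAT → Asp.
Tyr ≠ Asp, so this is a missense mutation.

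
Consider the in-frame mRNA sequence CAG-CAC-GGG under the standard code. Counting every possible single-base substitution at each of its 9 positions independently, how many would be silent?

Codon 1 (CAG, Gln): 1 synonymous substitution.
Codon 2 (CAC, His): 1 synonymous substitution.
Codon 3 (GGG, Gly): 3 synonymous substitutions.
Total: 1 + 1 + 3 = 5.

5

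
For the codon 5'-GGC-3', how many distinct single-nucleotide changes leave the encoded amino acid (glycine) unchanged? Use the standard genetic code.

Position 1: none → 0 synonymous.
Position 2: none → 0 synonymous.
Position 3: GGU, GGA, GGG → 3 synonymous.
Total: 0 + 0 + 3 = 3.

3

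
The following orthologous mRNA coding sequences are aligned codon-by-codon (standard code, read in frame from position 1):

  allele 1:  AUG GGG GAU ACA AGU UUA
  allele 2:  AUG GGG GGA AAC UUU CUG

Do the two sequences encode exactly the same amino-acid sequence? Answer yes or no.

Codon 1: AUG Met / AUG Met — identical.
Codon 2: GGG Gly / GGG Gly — identical.
Codon 3: GAU Asp / GGA Gly — nonsynonymous.
Codon 4: ACA Thr / AAC Asn — nonsynonymous.
Codon 5: AGU Ser / UUU Phe — nonsynonymous.
Codon 6: UUA Leu / CUG Leu — synonymous.
Nonsynonymous differences: 3 → different protein.

no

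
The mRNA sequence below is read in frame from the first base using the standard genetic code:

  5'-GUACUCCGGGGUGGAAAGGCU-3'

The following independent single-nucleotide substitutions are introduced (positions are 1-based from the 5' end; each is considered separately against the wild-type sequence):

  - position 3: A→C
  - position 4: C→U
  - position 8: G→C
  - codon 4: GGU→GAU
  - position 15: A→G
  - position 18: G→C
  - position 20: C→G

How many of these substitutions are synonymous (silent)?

Codon 1: GUA (Val) → GUC (Val) — synonymous.
Codon 2: CUC (Leu) → UUC (Phe) — missense.
Codon 3: CGG (Arg) → CCG (Pro) — missense.
Codon 4: GGU (Gly) → GAU (Asp) — missense.
Codon 5: GGA (Gly) → GGG (Gly) — synonymous.
Codon 6: AAG (Lys) → AAC (Asn) — missense.
Codon 7: GCU (Ala) → GGU (Gly) — missense.
Synonymous: 2 of 7.

2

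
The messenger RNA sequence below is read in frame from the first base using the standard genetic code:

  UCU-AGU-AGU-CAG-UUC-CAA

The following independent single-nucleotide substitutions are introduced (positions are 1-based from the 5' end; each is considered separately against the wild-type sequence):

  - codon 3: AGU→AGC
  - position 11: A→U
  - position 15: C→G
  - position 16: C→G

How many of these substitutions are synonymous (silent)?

Codon 3: AGU (Ser) → AGC (Ser) — synonymous.
Codon 4: CAG (Gln) → CUG (Leu) — missense.
Codon 5: UUC (Phe) → UUG (Leu) — missense.
Codon 6: CAA (Gln) → GAA (Glu) — missense.
Synonymous: 1 of 4.

1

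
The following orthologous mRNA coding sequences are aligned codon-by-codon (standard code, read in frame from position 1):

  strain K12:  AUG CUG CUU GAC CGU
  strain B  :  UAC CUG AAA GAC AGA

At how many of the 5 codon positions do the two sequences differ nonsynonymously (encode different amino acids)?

2

Codon 1: AUG Met / UAC Tyr — nonsynonymous.
Codon 2: CUG Leu / CUG Leu — identical.
Codon 3: CUU Leu / AAA Lys — nonsynonymous.
Codon 4: GAC Asp / GAC Asp — identical.
Codon 5: CGU Arg / AGA Arg — synonymous.
Nonsynonymous differences: 2.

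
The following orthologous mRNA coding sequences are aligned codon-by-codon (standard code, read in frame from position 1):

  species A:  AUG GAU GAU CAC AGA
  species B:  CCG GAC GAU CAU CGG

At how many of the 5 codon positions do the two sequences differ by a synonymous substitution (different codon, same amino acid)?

3

Codon 1: AUG Met / CCG Pro — nonsynonymous.
Codon 2: GAU Asp / GAC Asp — synonymous.
Codon 3: GAU Asp / GAU Asp — identical.
Codon 4: CAC His / CAU His — synonymous.
Codon 5: AGA Arg / CGG Arg — synonymous.
Synonymous differences: 3.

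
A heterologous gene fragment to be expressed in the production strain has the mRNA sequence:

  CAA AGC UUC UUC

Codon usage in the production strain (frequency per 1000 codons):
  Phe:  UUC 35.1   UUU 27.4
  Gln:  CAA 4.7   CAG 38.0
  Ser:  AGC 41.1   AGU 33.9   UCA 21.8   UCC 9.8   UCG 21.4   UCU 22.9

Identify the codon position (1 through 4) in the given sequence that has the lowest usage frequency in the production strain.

Codon 1 CAA (Gln): 4.7 per 1000.
Codon 2 AGC (Ser): 41.1 per 1000.
Codon 3 UUC (Phe): 35.1 per 1000.
Codon 4 UUC (Phe): 35.1 per 1000.
Lowest frequency is 4.7 at codon 1.

1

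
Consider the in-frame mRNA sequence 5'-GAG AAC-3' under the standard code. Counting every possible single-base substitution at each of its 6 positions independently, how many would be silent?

2

Codon 1 (GAG, Glu): 1 synonymous substitution.
Codon 2 (AAC, Asn): 1 synonymous substitution.
Total: 1 + 1 = 2.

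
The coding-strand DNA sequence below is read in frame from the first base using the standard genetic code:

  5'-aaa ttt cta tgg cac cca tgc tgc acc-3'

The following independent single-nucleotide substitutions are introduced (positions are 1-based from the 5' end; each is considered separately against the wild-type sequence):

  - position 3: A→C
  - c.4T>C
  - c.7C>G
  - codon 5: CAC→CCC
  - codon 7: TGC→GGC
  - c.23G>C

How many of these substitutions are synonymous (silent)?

Codon 1: AAA (Lys) → AAC (Asn) — missense.
Codon 2: TTT (Phe) → CTT (Leu) — missense.
Codon 3: CTA (Leu) → GTA (Val) — missense.
Codon 5: CAC (His) → CCC (Pro) — missense.
Codon 7: TGC (Cys) → GGC (Gly) — missense.
Codon 8: TGC (Cys) → TCC (Ser) — missense.
Synonymous: 0 of 6.

0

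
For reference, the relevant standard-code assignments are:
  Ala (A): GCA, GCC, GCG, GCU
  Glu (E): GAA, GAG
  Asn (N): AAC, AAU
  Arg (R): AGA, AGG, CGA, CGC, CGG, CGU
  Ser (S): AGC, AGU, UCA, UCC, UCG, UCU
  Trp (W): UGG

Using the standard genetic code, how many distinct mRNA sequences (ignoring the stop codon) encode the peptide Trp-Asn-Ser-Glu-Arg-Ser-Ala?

3456

Trp: 1 codon.
Asn: 2 codons.
Ser: 6 codons.
Glu: 2 codons.
Arg: 6 codons.
Ser: 6 codons.
Ala: 4 codons.
1 × 2 × 6 × 2 × 6 × 6 × 4 = 3456.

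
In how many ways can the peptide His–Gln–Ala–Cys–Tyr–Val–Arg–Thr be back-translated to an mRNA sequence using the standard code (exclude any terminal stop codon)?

His: 2 codons.
Gln: 2 codons.
Ala: 4 codons.
Cys: 2 codons.
Tyr: 2 codons.
Val: 4 codons.
Arg: 6 codons.
Thr: 4 codons.
2 × 2 × 4 × 2 × 2 × 4 × 6 × 4 = 6144.

6144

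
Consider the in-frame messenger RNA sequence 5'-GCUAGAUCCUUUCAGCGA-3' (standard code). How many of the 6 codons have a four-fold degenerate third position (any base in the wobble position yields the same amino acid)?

3

Codon 1 GCU (Ala): third position 4-fold.
Codon 2 AGA (Arg): third position 2-fold.
Codon 3 UCC (Ser): third position 4-fold.
Codon 4 UUU (Phe): third position 2-fold.
Codon 5 CAG (Gln): third position 2-fold.
Codon 6 CGA (Arg): third position 4-fold.
Four-fold degenerate third positions: 3.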